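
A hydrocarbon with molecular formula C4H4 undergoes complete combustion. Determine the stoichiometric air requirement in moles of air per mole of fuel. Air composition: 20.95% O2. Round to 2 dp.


Balanced combustion: C4H4 + 5 O2 -> 4 CO2 + 2 H2O
O2 needed = C + H/4 = 4 + 4/4 = 5.00 moles
Air moles = O2 / 0.2095 = 5.00 / 0.2095 = 23.87 moles air


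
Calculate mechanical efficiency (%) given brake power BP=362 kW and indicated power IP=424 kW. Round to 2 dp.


eta_mech = (BP / IP) * 100
Ratio = 362 / 424 = 0.8538
eta_mech = 0.8538 * 100 = 85.38%


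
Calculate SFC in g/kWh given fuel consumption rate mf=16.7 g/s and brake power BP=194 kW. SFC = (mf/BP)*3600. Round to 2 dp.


SFC = (mf / BP) * 3600
Rate = 16.7 / 194 = 0.086082 g/(s*kW)
SFC = 0.086082 * 3600 = 309.90 g/kWh


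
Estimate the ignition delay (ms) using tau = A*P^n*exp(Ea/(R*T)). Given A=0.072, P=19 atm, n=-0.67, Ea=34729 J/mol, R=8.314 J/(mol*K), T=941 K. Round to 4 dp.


tau = A * P^n * exp(Ea/(R*T))
P^n = 19^(-0.67) = 0.13907052
Ea/(R*T) = 34729/(8.314*941) = 4.439077
exp(Ea/(R*T)) = 84.696693
tau = 0.072 * 0.13907052 * 84.696693 = 0.8481 ms


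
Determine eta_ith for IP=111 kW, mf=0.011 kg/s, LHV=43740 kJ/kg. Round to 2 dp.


eta_ith = (IP / (mf * LHV)) * 100
Denominator = 0.011 * 43740 = 481.1400 kW
eta_ith = (111 / 481.1400) * 100 = 23.07%


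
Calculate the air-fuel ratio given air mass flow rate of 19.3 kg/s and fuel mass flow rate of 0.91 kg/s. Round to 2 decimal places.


AFR = m_air / m_fuel
AFR = 19.3 / 0.91 = 21.21


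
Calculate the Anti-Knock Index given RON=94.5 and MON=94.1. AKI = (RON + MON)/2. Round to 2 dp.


AKI = (RON + MON) / 2
AKI = (94.5 + 94.1) / 2
AKI = 188.6 / 2 = 94.30


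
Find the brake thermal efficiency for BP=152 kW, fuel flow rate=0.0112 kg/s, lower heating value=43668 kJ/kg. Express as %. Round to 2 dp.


eta_BTE = (BP / (mf * LHV)) * 100
Denominator = 0.0112 * 43668 = 489.0816 kW
eta_BTE = (152 / 489.0816) * 100 = 31.08%


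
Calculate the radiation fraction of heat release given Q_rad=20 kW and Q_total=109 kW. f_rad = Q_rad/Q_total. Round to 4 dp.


f_rad = Q_rad / Q_total
f_rad = 20 / 109 = 0.1835


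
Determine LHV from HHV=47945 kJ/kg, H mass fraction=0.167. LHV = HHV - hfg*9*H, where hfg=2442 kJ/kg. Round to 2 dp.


LHV = HHV - hfg * 9 * H
Water correction = 2442 * 9 * 0.167 = 3670.326 kJ/kg
LHV = 47945 - 3670.326 = 44274.67 kJ/kg


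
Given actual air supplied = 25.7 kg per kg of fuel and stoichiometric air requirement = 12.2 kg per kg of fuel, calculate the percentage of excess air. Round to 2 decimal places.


Excess air = actual - stoichiometric = 25.7 - 12.2 = 13.50 kg/kg fuel
Excess air % = (excess / stoich) * 100 = (13.50 / 12.2) * 100 = 110.66%


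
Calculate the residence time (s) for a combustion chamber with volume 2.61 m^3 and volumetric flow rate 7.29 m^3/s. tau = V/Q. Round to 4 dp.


tau = V / Q_flow
tau = 2.61 / 7.29 = 0.3580 s


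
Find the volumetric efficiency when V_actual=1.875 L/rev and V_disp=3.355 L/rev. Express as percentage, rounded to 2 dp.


eta_v = (V_actual / V_disp) * 100
Ratio = 1.875 / 3.355 = 0.5589
eta_v = 0.5589 * 100 = 55.89%


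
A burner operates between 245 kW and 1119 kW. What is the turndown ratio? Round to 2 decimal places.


TDR = Q_max / Q_min
TDR = 1119 / 245 = 4.57


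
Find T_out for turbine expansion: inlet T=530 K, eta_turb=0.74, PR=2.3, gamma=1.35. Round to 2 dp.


T_out = T_in * (1 - eta * (1 - PR^(-(gamma-1)/gamma)))
Exponent = -(1.35-1)/1.35 = -0.25925926
PR^exp = 2.3^(-0.25925926) = 0.80578413
Factor = 1 - 0.74*(1 - 0.80578413) = 0.85628026
T_out = 530 * 0.85628026 = 453.83 K


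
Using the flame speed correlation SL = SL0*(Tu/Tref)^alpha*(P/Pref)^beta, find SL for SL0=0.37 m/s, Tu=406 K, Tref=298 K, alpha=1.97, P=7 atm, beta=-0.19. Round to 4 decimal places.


SL = SL0 * (Tu/Tref)^alpha * (P/Pref)^beta
T ratio = 406/298 = 1.36241611
(T ratio)^alpha = 1.36241611^1.97 = 1.839036
(P/Pref)^beta = 7^(-0.19) = 0.690926
SL = 0.37 * 1.839036 * 0.690926 = 0.4701 m/s


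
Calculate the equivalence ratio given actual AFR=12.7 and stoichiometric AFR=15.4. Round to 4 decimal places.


phi = AFR_stoich / AFR_actual
phi = 15.4 / 12.7 = 1.2126


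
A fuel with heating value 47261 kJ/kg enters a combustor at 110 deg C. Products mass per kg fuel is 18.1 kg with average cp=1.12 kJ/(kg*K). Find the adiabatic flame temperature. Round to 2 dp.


T_ad = T_in + Hc / (m_p * cp)
Denominator = 18.1 * 1.12 = 20.2720
Temperature rise = 47261 / 20.2720 = 2331.34 K
T_ad = 110 + 2331.34 = 2441.34 deg C


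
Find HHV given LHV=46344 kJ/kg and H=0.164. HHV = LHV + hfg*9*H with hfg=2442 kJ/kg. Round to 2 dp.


HHV = LHV + hfg * 9 * H
Water addition = 2442 * 9 * 0.164 = 3604.392 kJ/kg
HHV = 46344 + 3604.392 = 49948.39 kJ/kg


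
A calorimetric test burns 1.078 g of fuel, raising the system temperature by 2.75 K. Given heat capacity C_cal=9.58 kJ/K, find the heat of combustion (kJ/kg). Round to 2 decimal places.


Hc = C_cal * delta_T / m_fuel
Q_released = 9.58 * 2.75 = 26.3450 kJ
m_fuel = 1.078 g = 1.078/1000 kg = 0.001078 kg
Hc = 26.3450 / 0.001078 = 24438.78 kJ/kg


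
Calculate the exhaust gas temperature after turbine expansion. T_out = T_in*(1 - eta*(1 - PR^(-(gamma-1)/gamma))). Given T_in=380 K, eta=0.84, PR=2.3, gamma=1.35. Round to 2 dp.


T_out = T_in * (1 - eta * (1 - PR^(-(gamma-1)/gamma)))
Exponent = -(1.35-1)/1.35 = -0.25925926
PR^exp = 2.3^(-0.25925926) = 0.80578413
Factor = 1 - 0.84*(1 - 0.80578413) = 0.83685867
T_out = 380 * 0.83685867 = 318.01 K


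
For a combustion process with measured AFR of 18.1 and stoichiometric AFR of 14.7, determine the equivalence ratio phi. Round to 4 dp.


phi = AFR_stoich / AFR_actual
phi = 14.7 / 18.1 = 0.8122


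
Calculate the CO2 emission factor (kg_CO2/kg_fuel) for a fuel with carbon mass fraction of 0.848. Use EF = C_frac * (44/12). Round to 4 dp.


EF = C_frac * (M_CO2 / M_C)
EF = 0.848 * (44/12)
EF = 0.848 * 3.666667 = 3.1093 kg_CO2/kg_fuel


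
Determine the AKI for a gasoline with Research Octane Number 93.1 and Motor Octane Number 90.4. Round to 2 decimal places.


AKI = (RON + MON) / 2
AKI = (93.1 + 90.4) / 2
AKI = 183.5 / 2 = 91.75


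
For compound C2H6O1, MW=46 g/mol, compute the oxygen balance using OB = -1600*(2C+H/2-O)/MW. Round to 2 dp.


OB = -1600 * (2C + H/2 - O) / MW
Inner = 2*2 + 6/2 - 1 = 6.00
OB = -1600 * 6.00 / 46 = -208.70%


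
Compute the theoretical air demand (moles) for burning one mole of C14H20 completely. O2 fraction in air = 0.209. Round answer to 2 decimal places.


Balanced combustion: C14H20 + 19 O2 -> 14 CO2 + 10 H2O
O2 needed = C + H/4 = 14 + 20/4 = 19.00 moles
Air moles = O2 / 0.209 = 19.00 / 0.209 = 90.91 moles air


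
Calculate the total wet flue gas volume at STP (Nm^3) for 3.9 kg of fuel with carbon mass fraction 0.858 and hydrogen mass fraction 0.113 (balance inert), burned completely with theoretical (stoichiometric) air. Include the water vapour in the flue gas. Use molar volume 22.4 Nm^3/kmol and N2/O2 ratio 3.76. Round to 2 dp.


Per kg fuel: CO2 = (C/12 kmol)*22.4 = (0.858/12)*22.4 = 1.60160 Nm^3
Per kg fuel: H2O = (H/2 kmol)*22.4 = (0.113/2)*22.4 = 1.26560 Nm^3
O2 needed per kg fuel = C/12 + H/4 = 0.858/12 + 0.113/4 = 0.09975000 kmol
Per kg fuel: N2 = O2*3.76*22.4 = 0.09975000*3.76*22.4 = 8.40134 Nm^3
Total per kg = 1.60160 + 1.26560 + 8.40134 = 11.26854 Nm^3
Total = 11.26854 * 3.9 = 43.95 Nm^3


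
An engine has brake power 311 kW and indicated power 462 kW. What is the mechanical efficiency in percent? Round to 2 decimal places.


eta_mech = (BP / IP) * 100
Ratio = 311 / 462 = 0.6732
eta_mech = 0.6732 * 100 = 67.32%


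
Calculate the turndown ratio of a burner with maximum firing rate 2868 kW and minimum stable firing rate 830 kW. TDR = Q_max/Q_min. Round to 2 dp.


TDR = Q_max / Q_min
TDR = 2868 / 830 = 3.46


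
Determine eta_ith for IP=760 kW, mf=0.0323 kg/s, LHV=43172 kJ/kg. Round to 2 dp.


eta_ith = (IP / (mf * LHV)) * 100
Denominator = 0.0323 * 43172 = 1394.4556 kW
eta_ith = (760 / 1394.4556) * 100 = 54.50%


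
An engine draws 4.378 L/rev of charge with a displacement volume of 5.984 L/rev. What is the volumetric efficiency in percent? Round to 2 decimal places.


eta_v = (V_actual / V_disp) * 100
Ratio = 4.378 / 5.984 = 0.7316
eta_v = 0.7316 * 100 = 73.16%


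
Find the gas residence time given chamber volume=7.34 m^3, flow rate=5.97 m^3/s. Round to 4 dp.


tau = V / Q_flow
tau = 7.34 / 5.97 = 1.2295 s


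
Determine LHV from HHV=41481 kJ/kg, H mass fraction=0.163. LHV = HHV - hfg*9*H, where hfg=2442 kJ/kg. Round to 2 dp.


LHV = HHV - hfg * 9 * H
Water correction = 2442 * 9 * 0.163 = 3582.414 kJ/kg
LHV = 41481 - 3582.414 = 37898.59 kJ/kg


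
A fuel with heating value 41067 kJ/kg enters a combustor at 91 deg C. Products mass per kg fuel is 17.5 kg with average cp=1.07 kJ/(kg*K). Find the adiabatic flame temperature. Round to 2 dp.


T_ad = T_in + Hc / (m_p * cp)
Denominator = 17.5 * 1.07 = 18.7250
Temperature rise = 41067 / 18.7250 = 2193.16 K
T_ad = 91 + 2193.16 = 2284.16 deg C


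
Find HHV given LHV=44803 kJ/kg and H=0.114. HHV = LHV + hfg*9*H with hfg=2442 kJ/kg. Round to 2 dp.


HHV = LHV + hfg * 9 * H
Water addition = 2442 * 9 * 0.114 = 2505.492 kJ/kg
HHV = 44803 + 2505.492 = 47308.49 kJ/kg


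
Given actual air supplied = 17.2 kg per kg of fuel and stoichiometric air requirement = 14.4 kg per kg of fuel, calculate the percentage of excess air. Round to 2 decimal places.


Excess air = actual - stoichiometric = 17.2 - 14.4 = 2.80 kg/kg fuel
Excess air % = (excess / stoich) * 100 = (2.80 / 14.4) * 100 = 19.44%


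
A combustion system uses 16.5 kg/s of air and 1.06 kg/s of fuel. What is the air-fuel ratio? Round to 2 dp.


AFR = m_air / m_fuel
AFR = 16.5 / 1.06 = 15.57


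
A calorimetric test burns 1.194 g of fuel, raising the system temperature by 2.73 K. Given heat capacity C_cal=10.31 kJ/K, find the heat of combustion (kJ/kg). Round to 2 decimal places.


Hc = C_cal * delta_T / m_fuel
Q_released = 10.31 * 2.73 = 28.1463 kJ
m_fuel = 1.194 g = 1.194/1000 kg = 0.001194 kg
Hc = 28.1463 / 0.001194 = 23573.12 kJ/kg


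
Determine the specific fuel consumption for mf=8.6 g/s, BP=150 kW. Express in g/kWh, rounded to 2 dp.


SFC = (mf / BP) * 3600
Rate = 8.6 / 150 = 0.057333 g/(s*kW)
SFC = 0.057333 * 3600 = 206.40 g/kWh


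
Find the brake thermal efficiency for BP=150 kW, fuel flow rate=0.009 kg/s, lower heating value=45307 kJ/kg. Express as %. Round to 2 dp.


eta_BTE = (BP / (mf * LHV)) * 100
Denominator = 0.009 * 45307 = 407.7630 kW
eta_BTE = (150 / 407.7630) * 100 = 36.79%


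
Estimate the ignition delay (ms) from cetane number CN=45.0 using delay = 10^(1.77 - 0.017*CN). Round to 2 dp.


delay = 10^(1.77 - 0.017*CN)
Exponent = 1.77 - 0.017*45.0 = 1.0050
delay = 10^1.0050 = 10.12 ms


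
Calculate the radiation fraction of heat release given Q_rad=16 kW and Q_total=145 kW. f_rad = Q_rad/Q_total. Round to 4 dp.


f_rad = Q_rad / Q_total
f_rad = 16 / 145 = 0.1103


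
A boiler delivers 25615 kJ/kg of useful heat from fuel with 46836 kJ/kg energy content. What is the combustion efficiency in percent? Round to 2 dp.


Efficiency = (Q_useful / Q_fuel) * 100
Efficiency = (25615 / 46836) * 100
Efficiency = 0.5469 * 100 = 54.69%


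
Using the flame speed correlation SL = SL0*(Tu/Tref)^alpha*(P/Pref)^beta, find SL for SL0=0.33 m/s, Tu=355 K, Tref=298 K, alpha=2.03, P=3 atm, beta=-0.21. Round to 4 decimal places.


SL = SL0 * (Tu/Tref)^alpha * (P/Pref)^beta
T ratio = 355/298 = 1.19127517
(T ratio)^alpha = 1.19127517^2.03 = 1.426608
(P/Pref)^beta = 3^(-0.21) = 0.793971
SL = 0.33 * 1.426608 * 0.793971 = 0.3738 m/s


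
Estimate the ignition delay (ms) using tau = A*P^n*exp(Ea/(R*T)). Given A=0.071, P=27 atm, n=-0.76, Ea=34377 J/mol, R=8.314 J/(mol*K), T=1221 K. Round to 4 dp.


tau = A * P^n * exp(Ea/(R*T))
P^n = 27^(-0.76) = 0.08168899
Ea/(R*T) = 34377/(8.314*1221) = 3.386431
exp(Ea/(R*T)) = 29.560277
tau = 0.071 * 0.08168899 * 29.560277 = 0.1714 ms


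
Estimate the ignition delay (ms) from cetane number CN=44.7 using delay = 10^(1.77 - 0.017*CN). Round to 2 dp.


delay = 10^(1.77 - 0.017*CN)
Exponent = 1.77 - 0.017*44.7 = 1.0101
delay = 10^1.0101 = 10.24 ms


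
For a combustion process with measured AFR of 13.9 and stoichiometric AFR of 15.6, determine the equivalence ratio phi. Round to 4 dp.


phi = AFR_stoich / AFR_actual
phi = 15.6 / 13.9 = 1.1223


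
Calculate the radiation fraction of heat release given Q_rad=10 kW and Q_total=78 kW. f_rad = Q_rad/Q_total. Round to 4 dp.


f_rad = Q_rad / Q_total
f_rad = 10 / 78 = 0.1282


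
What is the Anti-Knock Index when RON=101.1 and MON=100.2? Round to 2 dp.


AKI = (RON + MON) / 2
AKI = (101.1 + 100.2) / 2
AKI = 201.3 / 2 = 100.65


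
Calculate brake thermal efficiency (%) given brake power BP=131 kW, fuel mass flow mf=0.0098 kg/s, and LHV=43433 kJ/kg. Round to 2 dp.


eta_BTE = (BP / (mf * LHV)) * 100
Denominator = 0.0098 * 43433 = 425.6434 kW
eta_BTE = (131 / 425.6434) * 100 = 30.78%


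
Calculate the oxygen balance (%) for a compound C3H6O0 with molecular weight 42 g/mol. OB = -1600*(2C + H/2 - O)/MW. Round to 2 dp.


OB = -1600 * (2C + H/2 - O) / MW
Inner = 2*3 + 6/2 - 0 = 9.00
OB = -1600 * 9.00 / 42 = -342.86%


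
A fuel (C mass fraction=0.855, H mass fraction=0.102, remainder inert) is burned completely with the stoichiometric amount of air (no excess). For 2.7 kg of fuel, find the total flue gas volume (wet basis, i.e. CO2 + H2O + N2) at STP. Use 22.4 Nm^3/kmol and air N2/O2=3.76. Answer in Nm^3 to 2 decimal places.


Per kg fuel: CO2 = (C/12 kmol)*22.4 = (0.855/12)*22.4 = 1.59600 Nm^3
Per kg fuel: H2O = (H/2 kmol)*22.4 = (0.102/2)*22.4 = 1.14240 Nm^3
O2 needed per kg fuel = C/12 + H/4 = 0.855/12 + 0.102/4 = 0.09675000 kmol
Per kg fuel: N2 = O2*3.76*22.4 = 0.09675000*3.76*22.4 = 8.14867 Nm^3
Total per kg = 1.59600 + 1.14240 + 8.14867 = 10.88707 Nm^3
Total = 10.88707 * 2.7 = 29.40 Nm^3


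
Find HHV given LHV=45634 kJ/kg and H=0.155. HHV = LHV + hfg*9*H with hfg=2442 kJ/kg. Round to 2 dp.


HHV = LHV + hfg * 9 * H
Water addition = 2442 * 9 * 0.155 = 3406.590 kJ/kg
HHV = 45634 + 3406.590 = 49040.59 kJ/kg


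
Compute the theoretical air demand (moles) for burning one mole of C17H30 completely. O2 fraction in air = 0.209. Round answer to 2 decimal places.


Balanced combustion: C17H30 + 24.5 O2 -> 17 CO2 + 15 H2O
O2 needed = C + H/4 = 17 + 30/4 = 24.50 moles
Air moles = O2 / 0.209 = 24.50 / 0.209 = 117.22 moles air


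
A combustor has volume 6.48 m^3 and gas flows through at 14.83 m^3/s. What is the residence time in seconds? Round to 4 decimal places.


tau = V / Q_flow
tau = 6.48 / 14.83 = 0.4370 s


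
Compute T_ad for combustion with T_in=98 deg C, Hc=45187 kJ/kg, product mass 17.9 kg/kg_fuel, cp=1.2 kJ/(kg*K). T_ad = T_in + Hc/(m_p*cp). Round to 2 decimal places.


T_ad = T_in + Hc / (m_p * cp)
Denominator = 17.9 * 1.2 = 21.4800
Temperature rise = 45187 / 21.4800 = 2103.68 K
T_ad = 98 + 2103.68 = 2201.68 deg C


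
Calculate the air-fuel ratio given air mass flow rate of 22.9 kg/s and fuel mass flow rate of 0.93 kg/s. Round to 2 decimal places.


AFR = m_air / m_fuel
AFR = 22.9 / 0.93 = 24.62


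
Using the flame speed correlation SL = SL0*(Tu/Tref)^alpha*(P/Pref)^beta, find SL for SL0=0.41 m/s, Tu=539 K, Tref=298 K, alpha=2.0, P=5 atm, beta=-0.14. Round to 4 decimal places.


SL = SL0 * (Tu/Tref)^alpha * (P/Pref)^beta
T ratio = 539/298 = 1.80872483
(T ratio)^alpha = 1.80872483^2.0 = 3.271486
(P/Pref)^beta = 5^(-0.14) = 0.798260
SL = 0.41 * 3.271486 * 0.798260 = 1.0707 m/s


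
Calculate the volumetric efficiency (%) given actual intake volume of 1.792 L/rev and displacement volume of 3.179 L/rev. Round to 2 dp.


eta_v = (V_actual / V_disp) * 100
Ratio = 1.792 / 3.179 = 0.5637
eta_v = 0.5637 * 100 = 56.37%


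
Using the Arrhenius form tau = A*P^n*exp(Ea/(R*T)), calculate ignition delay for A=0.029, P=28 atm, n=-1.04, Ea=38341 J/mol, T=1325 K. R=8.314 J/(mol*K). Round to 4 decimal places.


tau = A * P^n * exp(Ea/(R*T))
P^n = 28^(-1.04) = 0.03125760
Ea/(R*T) = 38341/(8.314*1325) = 3.480467
exp(Ea/(R*T)) = 32.474889
tau = 0.029 * 0.03125760 * 32.474889 = 0.0294 ms


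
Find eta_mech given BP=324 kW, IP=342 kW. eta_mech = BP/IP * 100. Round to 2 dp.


eta_mech = (BP / IP) * 100
Ratio = 324 / 342 = 0.9474
eta_mech = 0.9474 * 100 = 94.74%


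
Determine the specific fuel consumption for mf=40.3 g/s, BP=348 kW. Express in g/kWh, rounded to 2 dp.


SFC = (mf / BP) * 3600
Rate = 40.3 / 348 = 0.115805 g/(s*kW)
SFC = 0.115805 * 3600 = 416.90 g/kWh


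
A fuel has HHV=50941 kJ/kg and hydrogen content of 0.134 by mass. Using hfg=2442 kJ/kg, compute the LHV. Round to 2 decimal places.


LHV = HHV - hfg * 9 * H
Water correction = 2442 * 9 * 0.134 = 2945.052 kJ/kg
LHV = 50941 - 2945.052 = 47995.95 kJ/kg


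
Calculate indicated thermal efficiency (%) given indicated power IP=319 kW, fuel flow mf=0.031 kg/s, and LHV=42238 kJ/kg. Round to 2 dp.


eta_ith = (IP / (mf * LHV)) * 100
Denominator = 0.031 * 42238 = 1309.3780 kW
eta_ith = (319 / 1309.3780) * 100 = 24.36%


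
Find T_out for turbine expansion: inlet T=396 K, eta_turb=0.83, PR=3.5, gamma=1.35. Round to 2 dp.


T_out = T_in * (1 - eta * (1 - PR^(-(gamma-1)/gamma)))
Exponent = -(1.35-1)/1.35 = -0.25925926
PR^exp = 3.5^(-0.25925926) = 0.72267881
Factor = 1 - 0.83*(1 - 0.72267881) = 0.76982341
T_out = 396 * 0.76982341 = 304.85 K


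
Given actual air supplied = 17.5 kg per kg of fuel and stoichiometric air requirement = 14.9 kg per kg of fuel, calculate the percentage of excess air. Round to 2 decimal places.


Excess air = actual - stoichiometric = 17.5 - 14.9 = 2.60 kg/kg fuel
Excess air % = (excess / stoich) * 100 = (2.60 / 14.9) * 100 = 17.45%


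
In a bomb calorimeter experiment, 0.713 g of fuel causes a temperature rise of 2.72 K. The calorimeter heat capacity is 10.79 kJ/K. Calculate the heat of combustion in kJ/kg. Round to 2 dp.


Hc = C_cal * delta_T / m_fuel
Q_released = 10.79 * 2.72 = 29.3488 kJ
m_fuel = 0.713 g = 0.713/1000 kg = 0.000713 kg
Hc = 29.3488 / 0.000713 = 41162.41 kJ/kg


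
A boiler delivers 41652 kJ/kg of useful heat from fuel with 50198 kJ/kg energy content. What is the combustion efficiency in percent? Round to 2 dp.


Efficiency = (Q_useful / Q_fuel) * 100
Efficiency = (41652 / 50198) * 100
Efficiency = 0.8298 * 100 = 82.98%


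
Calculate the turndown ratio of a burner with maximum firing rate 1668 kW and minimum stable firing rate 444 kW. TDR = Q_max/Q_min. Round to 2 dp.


TDR = Q_max / Q_min
TDR = 1668 / 444 = 3.76


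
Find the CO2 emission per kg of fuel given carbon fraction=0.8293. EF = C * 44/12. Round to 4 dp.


EF = C_frac * (M_CO2 / M_C)
EF = 0.8293 * (44/12)
EF = 0.8293 * 3.666667 = 3.0408 kg_CO2/kg_fuel


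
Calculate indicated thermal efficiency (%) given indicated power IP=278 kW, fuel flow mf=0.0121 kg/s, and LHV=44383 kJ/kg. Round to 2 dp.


eta_ith = (IP / (mf * LHV)) * 100
Denominator = 0.0121 * 44383 = 537.0343 kW
eta_ith = (278 / 537.0343) * 100 = 51.77%


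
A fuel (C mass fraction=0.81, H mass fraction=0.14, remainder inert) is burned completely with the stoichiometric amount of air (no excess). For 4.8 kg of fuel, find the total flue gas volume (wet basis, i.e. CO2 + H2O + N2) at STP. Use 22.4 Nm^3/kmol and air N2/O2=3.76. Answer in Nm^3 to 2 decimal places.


Per kg fuel: CO2 = (C/12 kmol)*22.4 = (0.81/12)*22.4 = 1.51200 Nm^3
Per kg fuel: H2O = (H/2 kmol)*22.4 = (0.14/2)*22.4 = 1.56800 Nm^3
O2 needed per kg fuel = C/12 + H/4 = 0.81/12 + 0.14/4 = 0.10250000 kmol
Per kg fuel: N2 = O2*3.76*22.4 = 0.10250000*3.76*22.4 = 8.63296 Nm^3
Total per kg = 1.51200 + 1.56800 + 8.63296 = 11.71296 Nm^3
Total = 11.71296 * 4.8 = 56.22 Nm^3


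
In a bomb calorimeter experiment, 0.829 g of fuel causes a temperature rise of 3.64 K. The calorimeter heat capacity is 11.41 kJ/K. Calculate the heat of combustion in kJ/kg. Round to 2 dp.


Hc = C_cal * delta_T / m_fuel
Q_released = 11.41 * 3.64 = 41.5324 kJ
m_fuel = 0.829 g = 0.829/1000 kg = 0.000829 kg
Hc = 41.5324 / 0.000829 = 50099.40 kJ/kg


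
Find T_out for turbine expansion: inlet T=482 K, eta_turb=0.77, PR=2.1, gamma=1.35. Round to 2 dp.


T_out = T_in * (1 - eta * (1 - PR^(-(gamma-1)/gamma)))
Exponent = -(1.35-1)/1.35 = -0.25925926
PR^exp = 2.1^(-0.25925926) = 0.82501466
Factor = 1 - 0.77*(1 - 0.82501466) = 0.86526129
T_out = 482 * 0.86526129 = 417.06 K


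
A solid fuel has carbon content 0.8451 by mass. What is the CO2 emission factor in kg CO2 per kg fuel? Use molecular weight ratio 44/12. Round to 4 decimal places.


EF = C_frac * (M_CO2 / M_C)
EF = 0.8451 * (44/12)
EF = 0.8451 * 3.666667 = 3.0987 kg_CO2/kg_fuel


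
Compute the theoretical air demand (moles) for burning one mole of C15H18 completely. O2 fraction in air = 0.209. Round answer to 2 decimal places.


Balanced combustion: C15H18 + 19.5 O2 -> 15 CO2 + 9 H2O
O2 needed = C + H/4 = 15 + 18/4 = 19.50 moles
Air moles = O2 / 0.209 = 19.50 / 0.209 = 93.30 moles air


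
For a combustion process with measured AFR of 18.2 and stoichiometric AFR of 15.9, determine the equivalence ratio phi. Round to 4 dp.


phi = AFR_stoich / AFR_actual
phi = 15.9 / 18.2 = 0.8736


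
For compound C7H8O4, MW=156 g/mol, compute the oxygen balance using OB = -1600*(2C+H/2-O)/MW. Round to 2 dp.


OB = -1600 * (2C + H/2 - O) / MW
Inner = 2*7 + 8/2 - 4 = 14.00
OB = -1600 * 14.00 / 156 = -143.59%


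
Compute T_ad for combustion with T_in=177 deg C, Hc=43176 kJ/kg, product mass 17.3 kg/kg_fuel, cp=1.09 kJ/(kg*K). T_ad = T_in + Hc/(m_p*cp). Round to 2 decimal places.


T_ad = T_in + Hc / (m_p * cp)
Denominator = 17.3 * 1.09 = 18.8570
Temperature rise = 43176 / 18.8570 = 2289.65 K
T_ad = 177 + 2289.65 = 2466.65 deg C


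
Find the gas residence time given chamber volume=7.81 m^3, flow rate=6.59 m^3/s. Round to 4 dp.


tau = V / Q_flow
tau = 7.81 / 6.59 = 1.1851 s


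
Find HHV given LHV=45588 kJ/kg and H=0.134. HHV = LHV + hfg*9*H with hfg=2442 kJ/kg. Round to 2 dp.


HHV = LHV + hfg * 9 * H
Water addition = 2442 * 9 * 0.134 = 2945.052 kJ/kg
HHV = 45588 + 2945.052 = 48533.05 kJ/kg


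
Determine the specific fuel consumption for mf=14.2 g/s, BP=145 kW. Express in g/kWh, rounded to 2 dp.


SFC = (mf / BP) * 3600
Rate = 14.2 / 145 = 0.097931 g/(s*kW)
SFC = 0.097931 * 3600 = 352.55 g/kWh


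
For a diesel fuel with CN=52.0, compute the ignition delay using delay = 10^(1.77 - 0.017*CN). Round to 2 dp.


delay = 10^(1.77 - 0.017*CN)
Exponent = 1.77 - 0.017*52.0 = 0.8860
delay = 10^0.8860 = 7.69 ms


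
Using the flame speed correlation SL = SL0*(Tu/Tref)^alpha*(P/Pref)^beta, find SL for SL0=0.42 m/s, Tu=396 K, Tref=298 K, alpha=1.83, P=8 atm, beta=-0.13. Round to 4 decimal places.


SL = SL0 * (Tu/Tref)^alpha * (P/Pref)^beta
T ratio = 396/298 = 1.32885906
(T ratio)^alpha = 1.32885906^1.83 = 1.682544
(P/Pref)^beta = 8^(-0.13) = 0.763130
SL = 0.42 * 1.682544 * 0.763130 = 0.5393 m/s


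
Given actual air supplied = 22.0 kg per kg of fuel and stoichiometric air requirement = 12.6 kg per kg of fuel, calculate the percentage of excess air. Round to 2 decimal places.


Excess air = actual - stoichiometric = 22.0 - 12.6 = 9.40 kg/kg fuel
Excess air % = (excess / stoich) * 100 = (9.40 / 12.6) * 100 = 74.60%


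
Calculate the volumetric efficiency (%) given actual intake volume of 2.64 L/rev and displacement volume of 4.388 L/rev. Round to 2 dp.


eta_v = (V_actual / V_disp) * 100
Ratio = 2.64 / 4.388 = 0.6016
eta_v = 0.6016 * 100 = 60.16%


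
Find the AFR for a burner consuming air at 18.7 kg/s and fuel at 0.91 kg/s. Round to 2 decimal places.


AFR = m_air / m_fuel
AFR = 18.7 / 0.91 = 20.55


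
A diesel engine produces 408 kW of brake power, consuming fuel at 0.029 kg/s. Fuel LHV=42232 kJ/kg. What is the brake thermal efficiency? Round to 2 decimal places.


eta_BTE = (BP / (mf * LHV)) * 100
Denominator = 0.029 * 42232 = 1224.7280 kW
eta_BTE = (408 / 1224.7280) * 100 = 33.31%


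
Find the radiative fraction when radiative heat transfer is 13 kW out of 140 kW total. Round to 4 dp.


f_rad = Q_rad / Q_total
f_rad = 13 / 140 = 0.0929


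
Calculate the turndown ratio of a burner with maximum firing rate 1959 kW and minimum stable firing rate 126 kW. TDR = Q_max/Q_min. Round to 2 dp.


TDR = Q_max / Q_min
TDR = 1959 / 126 = 15.55


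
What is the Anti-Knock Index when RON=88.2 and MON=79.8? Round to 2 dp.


AKI = (RON + MON) / 2
AKI = (88.2 + 79.8) / 2
AKI = 168.0 / 2 = 84.00


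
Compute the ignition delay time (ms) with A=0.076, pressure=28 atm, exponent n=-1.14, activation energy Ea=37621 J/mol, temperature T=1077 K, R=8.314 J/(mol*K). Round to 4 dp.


tau = A * P^n * exp(Ea/(R*T))
P^n = 28^(-1.14) = 0.02239958
Ea/(R*T) = 37621/(8.314*1077) = 4.201502
exp(Ea/(R*T)) = 66.786593
tau = 0.076 * 0.02239958 * 66.786593 = 0.1137 ms


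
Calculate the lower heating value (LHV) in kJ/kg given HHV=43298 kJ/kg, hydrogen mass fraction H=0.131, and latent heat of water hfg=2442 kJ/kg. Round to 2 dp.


LHV = HHV - hfg * 9 * H
Water correction = 2442 * 9 * 0.131 = 2879.118 kJ/kg
LHV = 43298 - 2879.118 = 40418.88 kJ/kg


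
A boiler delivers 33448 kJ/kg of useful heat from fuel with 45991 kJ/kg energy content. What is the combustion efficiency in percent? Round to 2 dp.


Efficiency = (Q_useful / Q_fuel) * 100
Efficiency = (33448 / 45991) * 100
Efficiency = 0.7273 * 100 = 72.73%


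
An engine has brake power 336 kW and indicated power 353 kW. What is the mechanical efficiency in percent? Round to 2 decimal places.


eta_mech = (BP / IP) * 100
Ratio = 336 / 353 = 0.9518
eta_mech = 0.9518 * 100 = 95.18%


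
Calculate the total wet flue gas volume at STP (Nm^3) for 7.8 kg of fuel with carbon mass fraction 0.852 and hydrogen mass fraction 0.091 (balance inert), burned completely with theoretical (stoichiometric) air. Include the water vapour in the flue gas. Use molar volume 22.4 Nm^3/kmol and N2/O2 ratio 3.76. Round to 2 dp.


Per kg fuel: CO2 = (C/12 kmol)*22.4 = (0.852/12)*22.4 = 1.59040 Nm^3
Per kg fuel: H2O = (H/2 kmol)*22.4 = (0.091/2)*22.4 = 1.01920 Nm^3
O2 needed per kg fuel = C/12 + H/4 = 0.852/12 + 0.091/4 = 0.09375000 kmol
Per kg fuel: N2 = O2*3.76*22.4 = 0.09375000*3.76*22.4 = 7.89600 Nm^3
Total per kg = 1.59040 + 1.01920 + 7.89600 = 10.50560 Nm^3
Total = 10.50560 * 7.8 = 81.94 Nm^3


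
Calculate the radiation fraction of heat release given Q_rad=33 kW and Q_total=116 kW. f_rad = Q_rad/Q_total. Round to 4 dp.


f_rad = Q_rad / Q_total
f_rad = 33 / 116 = 0.2845


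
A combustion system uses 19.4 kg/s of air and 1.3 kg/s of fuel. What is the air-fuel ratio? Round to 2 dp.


AFR = m_air / m_fuel
AFR = 19.4 / 1.3 = 14.92


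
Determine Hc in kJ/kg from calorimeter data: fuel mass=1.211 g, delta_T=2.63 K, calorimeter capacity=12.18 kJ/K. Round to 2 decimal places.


Hc = C_cal * delta_T / m_fuel
Q_released = 12.18 * 2.63 = 32.0334 kJ
m_fuel = 1.211 g = 1.211/1000 kg = 0.001211 kg
Hc = 32.0334 / 0.001211 = 26452.02 kJ/kg


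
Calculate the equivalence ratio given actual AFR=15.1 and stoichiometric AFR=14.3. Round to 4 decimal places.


phi = AFR_stoich / AFR_actual
phi = 14.3 / 15.1 = 0.9470


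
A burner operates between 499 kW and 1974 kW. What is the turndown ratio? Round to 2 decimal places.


TDR = Q_max / Q_min
TDR = 1974 / 499 = 3.96


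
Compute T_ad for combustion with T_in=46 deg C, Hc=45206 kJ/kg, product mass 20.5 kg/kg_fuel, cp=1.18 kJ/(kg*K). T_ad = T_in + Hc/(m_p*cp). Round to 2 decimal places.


T_ad = T_in + Hc / (m_p * cp)
Denominator = 20.5 * 1.18 = 24.1900
Temperature rise = 45206 / 24.1900 = 1868.79 K
T_ad = 46 + 1868.79 = 1914.79 deg C


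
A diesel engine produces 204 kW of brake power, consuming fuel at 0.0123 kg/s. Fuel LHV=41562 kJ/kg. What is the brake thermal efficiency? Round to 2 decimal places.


eta_BTE = (BP / (mf * LHV)) * 100
Denominator = 0.0123 * 41562 = 511.2126 kW
eta_BTE = (204 / 511.2126) * 100 = 39.91%


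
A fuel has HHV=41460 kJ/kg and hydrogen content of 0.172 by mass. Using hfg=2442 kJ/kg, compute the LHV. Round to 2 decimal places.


LHV = HHV - hfg * 9 * H
Water correction = 2442 * 9 * 0.172 = 3780.216 kJ/kg
LHV = 41460 - 3780.216 = 37679.78 kJ/kg


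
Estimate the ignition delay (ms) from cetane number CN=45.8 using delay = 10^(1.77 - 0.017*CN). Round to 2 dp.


delay = 10^(1.77 - 0.017*CN)
Exponent = 1.77 - 0.017*45.8 = 0.9914
delay = 10^0.9914 = 9.80 ms


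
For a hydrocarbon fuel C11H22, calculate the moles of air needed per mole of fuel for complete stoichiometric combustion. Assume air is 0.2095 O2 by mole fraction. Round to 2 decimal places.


Balanced combustion: C11H22 + 16.5 O2 -> 11 CO2 + 11 H2O
O2 needed = C + H/4 = 11 + 22/4 = 16.50 moles
Air moles = O2 / 0.2095 = 16.50 / 0.2095 = 78.76 moles air


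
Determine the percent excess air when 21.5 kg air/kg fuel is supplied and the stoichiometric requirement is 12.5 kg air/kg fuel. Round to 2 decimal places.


Excess air = actual - stoichiometric = 21.5 - 12.5 = 9.00 kg/kg fuel
Excess air % = (excess / stoich) * 100 = (9.00 / 12.5) * 100 = 72.00%


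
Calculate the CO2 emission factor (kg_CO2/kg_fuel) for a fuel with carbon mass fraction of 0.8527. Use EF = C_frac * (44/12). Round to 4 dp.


EF = C_frac * (M_CO2 / M_C)
EF = 0.8527 * (44/12)
EF = 0.8527 * 3.666667 = 3.1266 kg_CO2/kg_fuel


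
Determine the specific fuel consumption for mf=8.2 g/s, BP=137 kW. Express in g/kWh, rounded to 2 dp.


SFC = (mf / BP) * 3600
Rate = 8.2 / 137 = 0.059854 g/(s*kW)
SFC = 0.059854 * 3600 = 215.47 g/kWh


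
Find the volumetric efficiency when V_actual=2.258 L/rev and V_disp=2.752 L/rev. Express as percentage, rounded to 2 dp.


eta_v = (V_actual / V_disp) * 100
Ratio = 2.258 / 2.752 = 0.8205
eta_v = 0.8205 * 100 = 82.05%


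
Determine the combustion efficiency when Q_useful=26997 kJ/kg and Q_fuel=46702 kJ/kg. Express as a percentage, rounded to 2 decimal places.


Efficiency = (Q_useful / Q_fuel) * 100
Efficiency = (26997 / 46702) * 100
Efficiency = 0.5781 * 100 = 57.81%


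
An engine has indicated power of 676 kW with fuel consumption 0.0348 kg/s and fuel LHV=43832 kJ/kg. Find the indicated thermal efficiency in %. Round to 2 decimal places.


eta_ith = (IP / (mf * LHV)) * 100
Denominator = 0.0348 * 43832 = 1525.3536 kW
eta_ith = (676 / 1525.3536) * 100 = 44.32%


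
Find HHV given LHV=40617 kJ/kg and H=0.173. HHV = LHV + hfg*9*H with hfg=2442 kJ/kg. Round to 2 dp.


HHV = LHV + hfg * 9 * H
Water addition = 2442 * 9 * 0.173 = 3802.194 kJ/kg
HHV = 40617 + 3802.194 = 44419.19 kJ/kg


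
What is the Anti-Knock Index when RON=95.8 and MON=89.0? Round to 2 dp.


AKI = (RON + MON) / 2
AKI = (95.8 + 89.0) / 2
AKI = 184.8 / 2 = 92.40


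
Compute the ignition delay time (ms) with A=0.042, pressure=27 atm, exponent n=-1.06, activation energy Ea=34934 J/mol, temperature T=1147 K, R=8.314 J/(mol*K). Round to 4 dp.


tau = A * P^n * exp(Ea/(R*T))
P^n = 27^(-1.06) = 0.03039166
Ea/(R*T) = 34934/(8.314*1147) = 3.663320
exp(Ea/(R*T)) = 38.990584
tau = 0.042 * 0.03039166 * 38.990584 = 0.0498 ms


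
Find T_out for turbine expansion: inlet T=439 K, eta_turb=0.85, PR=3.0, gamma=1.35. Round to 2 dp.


T_out = T_in * (1 - eta * (1 - PR^(-(gamma-1)/gamma)))
Exponent = -(1.35-1)/1.35 = -0.25925926
PR^exp = 3.0^(-0.25925926) = 0.75214556
Factor = 1 - 0.85*(1 - 0.75214556) = 0.78932373
T_out = 439 * 0.78932373 = 346.51 K


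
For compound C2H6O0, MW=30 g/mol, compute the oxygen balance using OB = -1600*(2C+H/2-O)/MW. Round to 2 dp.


OB = -1600 * (2C + H/2 - O) / MW
Inner = 2*2 + 6/2 - 0 = 7.00
OB = -1600 * 7.00 / 30 = -373.33%


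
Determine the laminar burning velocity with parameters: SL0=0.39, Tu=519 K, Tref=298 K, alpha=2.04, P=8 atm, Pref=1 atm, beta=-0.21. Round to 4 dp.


SL = SL0 * (Tu/Tref)^alpha * (P/Pref)^beta
T ratio = 519/298 = 1.74161074
(T ratio)^alpha = 1.74161074^2.04 = 3.101275
(P/Pref)^beta = 8^(-0.21) = 0.646176
SL = 0.39 * 3.101275 * 0.646176 = 0.7815 m/s


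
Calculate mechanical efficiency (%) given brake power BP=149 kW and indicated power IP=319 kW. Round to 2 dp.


eta_mech = (BP / IP) * 100
Ratio = 149 / 319 = 0.4671
eta_mech = 0.4671 * 100 = 46.71%


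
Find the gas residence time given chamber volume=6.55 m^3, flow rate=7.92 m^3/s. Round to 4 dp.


tau = V / Q_flow
tau = 6.55 / 7.92 = 0.8270 s


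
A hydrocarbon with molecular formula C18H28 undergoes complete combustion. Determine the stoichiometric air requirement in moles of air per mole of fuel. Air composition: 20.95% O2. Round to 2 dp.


Balanced combustion: C18H28 + 25 O2 -> 18 CO2 + 14 H2O
O2 needed = C + H/4 = 18 + 28/4 = 25.00 moles
Air moles = O2 / 0.2095 = 25.00 / 0.2095 = 119.33 moles air


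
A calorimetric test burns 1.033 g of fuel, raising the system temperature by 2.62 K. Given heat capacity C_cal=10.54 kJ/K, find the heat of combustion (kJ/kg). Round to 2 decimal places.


Hc = C_cal * delta_T / m_fuel
Q_released = 10.54 * 2.62 = 27.6148 kJ
m_fuel = 1.033 g = 1.033/1000 kg = 0.001033 kg
Hc = 27.6148 / 0.001033 = 26732.62 kJ/kg


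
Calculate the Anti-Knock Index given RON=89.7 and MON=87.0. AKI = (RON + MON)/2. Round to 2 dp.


AKI = (RON + MON) / 2
AKI = (89.7 + 87.0) / 2
AKI = 176.7 / 2 = 88.35


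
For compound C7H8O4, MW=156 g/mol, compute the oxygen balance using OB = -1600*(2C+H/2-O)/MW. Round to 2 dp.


OB = -1600 * (2C + H/2 - O) / MW
Inner = 2*7 + 8/2 - 4 = 14.00
OB = -1600 * 14.00 / 156 = -143.59%


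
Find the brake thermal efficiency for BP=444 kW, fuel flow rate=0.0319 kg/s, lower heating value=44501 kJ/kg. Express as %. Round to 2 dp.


eta_BTE = (BP / (mf * LHV)) * 100
Denominator = 0.0319 * 44501 = 1419.5819 kW
eta_BTE = (444 / 1419.5819) * 100 = 31.28%


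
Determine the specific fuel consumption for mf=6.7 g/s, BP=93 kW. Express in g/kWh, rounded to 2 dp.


SFC = (mf / BP) * 3600
Rate = 6.7 / 93 = 0.072043 g/(s*kW)
SFC = 0.072043 * 3600 = 259.35 g/kWh


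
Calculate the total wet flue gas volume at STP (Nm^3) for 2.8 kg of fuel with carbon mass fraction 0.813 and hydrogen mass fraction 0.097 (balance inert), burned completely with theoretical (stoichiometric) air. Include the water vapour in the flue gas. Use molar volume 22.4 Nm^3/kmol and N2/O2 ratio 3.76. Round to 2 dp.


Per kg fuel: CO2 = (C/12 kmol)*22.4 = (0.813/12)*22.4 = 1.51760 Nm^3
Per kg fuel: H2O = (H/2 kmol)*22.4 = (0.097/2)*22.4 = 1.08640 Nm^3
O2 needed per kg fuel = C/12 + H/4 = 0.813/12 + 0.097/4 = 0.09200000 kmol
Per kg fuel: N2 = O2*3.76*22.4 = 0.09200000*3.76*22.4 = 7.74861 Nm^3
Total per kg = 1.51760 + 1.08640 + 7.74861 = 10.35261 Nm^3
Total = 10.35261 * 2.8 = 28.99 Nm^3


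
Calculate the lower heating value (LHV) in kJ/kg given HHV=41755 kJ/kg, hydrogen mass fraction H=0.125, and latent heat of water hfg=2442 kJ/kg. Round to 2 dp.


LHV = HHV - hfg * 9 * H
Water correction = 2442 * 9 * 0.125 = 2747.250 kJ/kg
LHV = 41755 - 2747.250 = 39007.75 kJ/kg


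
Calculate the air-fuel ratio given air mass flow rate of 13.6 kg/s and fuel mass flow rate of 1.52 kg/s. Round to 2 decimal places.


AFR = m_air / m_fuel
AFR = 13.6 / 1.52 = 8.95


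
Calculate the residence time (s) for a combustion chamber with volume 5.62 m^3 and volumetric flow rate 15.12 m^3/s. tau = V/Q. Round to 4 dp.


tau = V / Q_flow
tau = 5.62 / 15.12 = 0.3717 s


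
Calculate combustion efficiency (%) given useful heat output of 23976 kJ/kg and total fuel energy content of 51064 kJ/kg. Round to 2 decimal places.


Efficiency = (Q_useful / Q_fuel) * 100
Efficiency = (23976 / 51064) * 100
Efficiency = 0.4695 * 100 = 46.95%


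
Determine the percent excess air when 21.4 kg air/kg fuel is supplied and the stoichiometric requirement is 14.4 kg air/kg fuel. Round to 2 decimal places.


Excess air = actual - stoichiometric = 21.4 - 14.4 = 7.00 kg/kg fuel
Excess air % = (excess / stoich) * 100 = (7.00 / 14.4) * 100 = 48.61%


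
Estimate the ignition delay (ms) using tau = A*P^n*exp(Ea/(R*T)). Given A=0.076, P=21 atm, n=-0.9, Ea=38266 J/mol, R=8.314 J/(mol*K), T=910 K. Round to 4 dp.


tau = A * P^n * exp(Ea/(R*T))
P^n = 21^(-0.9) = 0.06456581
Ea/(R*T) = 38266/(8.314*910) = 5.057800
exp(Ea/(R*T)) = 157.244203
tau = 0.076 * 0.06456581 * 157.244203 = 0.7716 ms


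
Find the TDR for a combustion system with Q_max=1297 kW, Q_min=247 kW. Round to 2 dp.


TDR = Q_max / Q_min
TDR = 1297 / 247 = 5.25


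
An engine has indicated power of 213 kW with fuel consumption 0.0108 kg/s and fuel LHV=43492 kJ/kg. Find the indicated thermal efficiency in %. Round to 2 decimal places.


eta_ith = (IP / (mf * LHV)) * 100
Denominator = 0.0108 * 43492 = 469.7136 kW
eta_ith = (213 / 469.7136) * 100 = 45.35%


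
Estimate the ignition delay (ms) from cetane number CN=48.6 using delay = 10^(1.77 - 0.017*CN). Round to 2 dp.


delay = 10^(1.77 - 0.017*CN)
Exponent = 1.77 - 0.017*48.6 = 0.9438
delay = 10^0.9438 = 8.79 ms


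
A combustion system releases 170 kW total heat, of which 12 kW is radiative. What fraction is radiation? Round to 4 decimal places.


f_rad = Q_rad / Q_total
f_rad = 12 / 170 = 0.0706


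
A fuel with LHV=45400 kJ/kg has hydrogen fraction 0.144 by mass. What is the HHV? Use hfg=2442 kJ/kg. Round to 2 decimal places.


HHV = LHV + hfg * 9 * H
Water addition = 2442 * 9 * 0.144 = 3164.832 kJ/kg
HHV = 45400 + 3164.832 = 48564.83 kJ/kg


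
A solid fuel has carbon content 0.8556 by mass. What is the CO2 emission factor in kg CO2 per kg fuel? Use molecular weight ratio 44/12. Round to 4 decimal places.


EF = C_frac * (M_CO2 / M_C)
EF = 0.8556 * (44/12)
EF = 0.8556 * 3.666667 = 3.1372 kg_CO2/kg_fuel


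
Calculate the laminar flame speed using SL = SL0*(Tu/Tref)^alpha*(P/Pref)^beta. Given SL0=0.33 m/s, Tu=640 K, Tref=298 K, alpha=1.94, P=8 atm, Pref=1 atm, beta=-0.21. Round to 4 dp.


SL = SL0 * (Tu/Tref)^alpha * (P/Pref)^beta
T ratio = 640/298 = 2.14765101
(T ratio)^alpha = 2.14765101^1.94 = 4.405646
(P/Pref)^beta = 8^(-0.21) = 0.646176
SL = 0.33 * 4.405646 * 0.646176 = 0.9395 m/s


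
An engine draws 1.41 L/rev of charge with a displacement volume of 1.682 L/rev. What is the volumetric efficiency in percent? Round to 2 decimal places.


eta_v = (V_actual / V_disp) * 100
Ratio = 1.41 / 1.682 = 0.8383
eta_v = 0.8383 * 100 = 83.83%


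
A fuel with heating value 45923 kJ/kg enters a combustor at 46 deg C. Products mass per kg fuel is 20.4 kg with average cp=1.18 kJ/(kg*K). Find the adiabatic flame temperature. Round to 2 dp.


T_ad = T_in + Hc / (m_p * cp)
Denominator = 20.4 * 1.18 = 24.0720
Temperature rise = 45923 / 24.0720 = 1907.74 K
T_ad = 46 + 1907.74 = 1953.74 deg C


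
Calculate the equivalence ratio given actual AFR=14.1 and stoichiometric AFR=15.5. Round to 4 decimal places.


phi = AFR_stoich / AFR_actual
phi = 15.5 / 14.1 = 1.0993


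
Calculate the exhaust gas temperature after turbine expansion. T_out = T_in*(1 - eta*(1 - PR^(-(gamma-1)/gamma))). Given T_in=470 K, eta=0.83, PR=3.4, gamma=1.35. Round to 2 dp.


T_out = T_in * (1 - eta * (1 - PR^(-(gamma-1)/gamma)))
Exponent = -(1.35-1)/1.35 = -0.25925926
PR^exp = 3.4^(-0.25925926) = 0.72813041
Factor = 1 - 0.83*(1 - 0.72813041) = 0.77434824
T_out = 470 * 0.77434824 = 363.94 K


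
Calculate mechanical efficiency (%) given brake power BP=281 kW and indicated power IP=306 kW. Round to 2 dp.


eta_mech = (BP / IP) * 100
Ratio = 281 / 306 = 0.9183
eta_mech = 0.9183 * 100 = 91.83%


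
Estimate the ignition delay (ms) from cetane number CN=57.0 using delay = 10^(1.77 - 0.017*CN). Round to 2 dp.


delay = 10^(1.77 - 0.017*CN)
Exponent = 1.77 - 0.017*57.0 = 0.8010
delay = 10^0.8010 = 6.32 ms
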